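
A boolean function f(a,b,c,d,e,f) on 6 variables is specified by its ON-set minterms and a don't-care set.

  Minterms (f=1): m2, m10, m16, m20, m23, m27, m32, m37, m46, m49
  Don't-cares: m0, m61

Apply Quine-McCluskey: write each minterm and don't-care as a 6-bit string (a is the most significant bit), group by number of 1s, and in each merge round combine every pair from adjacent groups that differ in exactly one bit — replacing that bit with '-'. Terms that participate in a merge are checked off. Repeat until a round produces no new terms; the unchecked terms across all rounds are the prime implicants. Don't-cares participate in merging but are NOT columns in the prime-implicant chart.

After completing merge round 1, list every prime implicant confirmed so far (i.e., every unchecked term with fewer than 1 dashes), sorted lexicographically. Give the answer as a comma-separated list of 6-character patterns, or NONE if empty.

size-2^0 implicants → 000000(✓)  000010(✓)  001010(✓)  010000(✓)  010100(✓)  010111  011011  100000(✓)  100101  101110  110001  111101
size-2^1 implicants → -00000  0-0000  00-010  0000-0  010-00
Unchecked terms (primes): -00000, 0-0000, 00-010, 0000-0, 010-00, 010111, 011011, 100101, 101110, 110001, 111101

010111, 011011, 100101, 101110, 110001, 111101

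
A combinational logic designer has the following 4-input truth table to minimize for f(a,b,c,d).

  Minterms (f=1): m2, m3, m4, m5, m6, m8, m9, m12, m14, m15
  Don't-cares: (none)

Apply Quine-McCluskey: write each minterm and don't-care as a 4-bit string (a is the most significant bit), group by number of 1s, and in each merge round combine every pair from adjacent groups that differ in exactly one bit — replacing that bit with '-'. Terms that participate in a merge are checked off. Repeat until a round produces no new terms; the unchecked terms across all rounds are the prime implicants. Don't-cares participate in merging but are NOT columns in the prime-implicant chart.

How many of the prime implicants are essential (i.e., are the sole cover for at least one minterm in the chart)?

Round 0: 0010✓ 0011✓ 0100✓ 0101✓ 0110✓ 1000✓ 1001✓ 1100✓ 1110✓ 1111✓
Round 1: -100✓ -110✓ 0-10 001- 01-0✓ 010- 1-00 100- 11-0✓ 111-
Round 2: -1-0
PIs = {-1-0, 0-10, 001-, 010-, 1-00, 100-, 111-}
Coverage chart:
  m2: 0-10,001-
  m3: 001- ←essential
  m4: -1-0,010-
  m5: 010- ←essential
  m6: -1-0,0-10
  m8: 1-00,100-
  m9: 100- ←essential
  m12: -1-0,1-00
  m14: -1-0,111-
  m15: 111- ←essential
Essential: 001-, 010-, 100-, 111-

4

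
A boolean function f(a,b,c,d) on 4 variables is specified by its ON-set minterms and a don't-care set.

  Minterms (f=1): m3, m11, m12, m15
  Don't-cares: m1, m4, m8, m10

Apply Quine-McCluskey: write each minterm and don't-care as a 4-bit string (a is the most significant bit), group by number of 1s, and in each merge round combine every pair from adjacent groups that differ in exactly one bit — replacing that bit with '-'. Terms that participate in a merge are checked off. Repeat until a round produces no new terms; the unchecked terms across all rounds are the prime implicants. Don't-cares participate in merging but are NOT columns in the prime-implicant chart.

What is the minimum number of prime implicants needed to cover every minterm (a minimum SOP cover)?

3

Round 0: 0001✓ 0011✓ 0100✓ 1000✓ 1010✓ 1011✓ 1100✓ 1111✓
Round 1: -011 -100 00-1 1-00 1-11 10-0 101-
PIs = {-011, -100, 00-1, 1-00, 1-11, 10-0, 101-}
Coverage chart:
  m3: -011,00-1
  m11: -011,1-11,101-
  m12: -100,1-00
  m15: 1-11 ←essential
Essential: 1-11
Petrick residual → -011, -100
Min cover (3 terms): b'cd + bc'd' + acd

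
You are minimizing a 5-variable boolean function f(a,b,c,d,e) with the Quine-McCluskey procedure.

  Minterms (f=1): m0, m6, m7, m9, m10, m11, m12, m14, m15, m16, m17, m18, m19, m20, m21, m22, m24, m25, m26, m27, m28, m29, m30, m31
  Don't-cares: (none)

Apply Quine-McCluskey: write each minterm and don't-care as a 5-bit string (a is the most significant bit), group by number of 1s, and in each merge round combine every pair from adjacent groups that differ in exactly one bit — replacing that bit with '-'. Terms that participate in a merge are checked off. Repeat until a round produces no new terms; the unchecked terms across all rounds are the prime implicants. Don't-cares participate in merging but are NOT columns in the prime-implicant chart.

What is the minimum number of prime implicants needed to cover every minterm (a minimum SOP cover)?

8

size-2^0 implicants → 00000(✓)  00110(✓)  00111(✓)  01001(✓)  01010(✓)  01011(✓)  01100(✓)  01110(✓)  01111(✓)  10000(✓)  10001(✓)  10010(✓)  10011(✓)  10100(✓)  10101(✓)  10110(✓)  11000(✓)  11001(✓)  11010(✓)  11011(✓)  11100(✓)  11101(✓)  11110(✓)  11111(✓)
size-2^1 implicants → -0000  -0110(✓)  -1001(✓)  -1010(✓)  -1011(✓)  -1100(✓)  -1110(✓)  -1111(✓)  0-110(✓)  0-111(✓)  0011-(✓)  01-10(✓)  01-11(✓)  010-1(✓)  0101-(✓)  011-0(✓)  0111-(✓)  1-000(✓)  1-001(✓)  1-010(✓)  1-011(✓)  1-100(✓)  1-101(✓)  1-110(✓)  10-00(✓)  10-01(✓)  10-10(✓)  100-0(✓)  100-1(✓)  1000-(✓)  1001-(✓)  101-0(✓)  1010-(✓)  11-00(✓)  11-01(✓)  11-10(✓)  11-11(✓)  110-0(✓)  110-1(✓)  1100-(✓)  1101-(✓)  111-0(✓)  111-1(✓)  1110-(✓)  1111-(✓)
size-2^2 implicants → --110  -1-10(✓)  -1-11(✓)  -10-1  -101-(✓)  -11-0  -111-(✓)  0-11-  01-1-(✓)  1--00(✓)  1--01(✓)  1--10(✓)  1-0-0(✓)  1-0-1(✓)  1-00-(✓)  1-01-(✓)  1-1-0(✓)  1-10-(✓)  10--0(✓)  10-0-(✓)  100--(✓)  11--0(✓)  11--1(✓)  11-0-(✓)  11-1-(✓)  110--(✓)  111--(✓)
size-2^3 implicants → -1-1-  1---0  1--0-  1-0--  11---
Unchecked terms (primes): --110, -0000, -1-1-, -10-1, -11-0, 0-11-, 1---0, 1--0-, 1-0--, 11---
Minterm coverage:
  m0 ⊆ -0000 [E]
  m6 ⊆ --110,0-11-
  m7 ⊆ 0-11- [E]
  m9 ⊆ -10-1 [E]
  m10 ⊆ -1-1- [E]
  m11 ⊆ -1-1-,-10-1
  m12 ⊆ -11-0 [E]
  m14 ⊆ --110,-1-1-,-11-0,0-11-
  m15 ⊆ -1-1-,0-11-
  m16 ⊆ -0000,1---0,1--0-,1-0--
  m17 ⊆ 1--0-,1-0--
  m18 ⊆ 1---0,1-0--
  m19 ⊆ 1-0-- [E]
  m20 ⊆ 1---0,1--0-
  m21 ⊆ 1--0- [E]
  m22 ⊆ --110,1---0
  m24 ⊆ 1---0,1--0-,1-0--,11---
  m25 ⊆ -10-1,1--0-,1-0--,11---
  m26 ⊆ -1-1-,1---0,1-0--,11---
  m27 ⊆ -1-1-,-10-1,1-0--,11---
  m28 ⊆ -11-0,1---0,1--0-,11---
  m29 ⊆ 1--0-,11---
  m30 ⊆ --110,-1-1-,-11-0,1---0,11---
  m31 ⊆ -1-1-,11---
E = {-0000, -1-1-, -10-1, -11-0, 0-11-, 1--0-, 1-0--}
Petrick residual → --110
Cover = cde' + b'c'd'e' + bd + bc'e + bce' + a'cd + ad' + ac'  |cover|=8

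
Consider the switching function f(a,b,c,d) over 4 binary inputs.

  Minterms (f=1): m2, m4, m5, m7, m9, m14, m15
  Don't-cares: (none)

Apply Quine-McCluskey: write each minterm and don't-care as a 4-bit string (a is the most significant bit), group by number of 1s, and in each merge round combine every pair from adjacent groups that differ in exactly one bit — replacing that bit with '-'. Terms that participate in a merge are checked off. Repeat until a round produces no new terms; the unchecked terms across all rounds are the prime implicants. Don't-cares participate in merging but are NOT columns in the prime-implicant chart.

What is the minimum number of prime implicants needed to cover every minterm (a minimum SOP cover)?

5

Round 0: 0010 0100✓ 0101✓ 0111✓ 1001 1110✓ 1111✓
Round 1: -111 01-1 010- 111-
PIs = {-111, 0010, 01-1, 010-, 1001, 111-}
Coverage chart:
  m2: 0010 ←essential
  m4: 010- ←essential
  m5: 01-1,010-
  m7: -111,01-1
  m9: 1001 ←essential
  m14: 111- ←essential
  m15: -111,111-
Essential: 0010, 010-, 1001, 111-
Petrick residual → -111
Min cover (5 terms): bcd + a'b'cd' + a'bc' + ab'c'd + abc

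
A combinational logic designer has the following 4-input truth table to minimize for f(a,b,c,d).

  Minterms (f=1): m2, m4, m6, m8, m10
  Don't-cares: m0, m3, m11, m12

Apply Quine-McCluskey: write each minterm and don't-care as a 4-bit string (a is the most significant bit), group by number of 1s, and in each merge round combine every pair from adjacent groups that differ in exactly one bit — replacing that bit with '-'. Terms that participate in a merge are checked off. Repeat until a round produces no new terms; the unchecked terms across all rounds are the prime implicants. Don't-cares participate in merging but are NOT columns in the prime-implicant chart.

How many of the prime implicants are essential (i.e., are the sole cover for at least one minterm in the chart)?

1

[col 0] 0000*, 0010*, 0011*, 0100*, 0110*, 1000*, 1010*, 1011*, 1100*
[col 1] -000*, -010*, -011*, -100*, 0-00*, 0-10*, 00-0*, 001-*, 01-0*, 1-00*, 10-0*, 101-*
[col 2] --00, -0-0, -01-, 0--0
Prime implicants: --00, -0-0, -01-, 0--0
PI chart (minterm → PIs covering it):
  2 | -0-0,-01-,0--0
  4 | --00,0--0
  6 | 0--0  (sole → essential)
  8 | --00,-0-0
  10 | -0-0,-01-
Essential prime implicants: 0--0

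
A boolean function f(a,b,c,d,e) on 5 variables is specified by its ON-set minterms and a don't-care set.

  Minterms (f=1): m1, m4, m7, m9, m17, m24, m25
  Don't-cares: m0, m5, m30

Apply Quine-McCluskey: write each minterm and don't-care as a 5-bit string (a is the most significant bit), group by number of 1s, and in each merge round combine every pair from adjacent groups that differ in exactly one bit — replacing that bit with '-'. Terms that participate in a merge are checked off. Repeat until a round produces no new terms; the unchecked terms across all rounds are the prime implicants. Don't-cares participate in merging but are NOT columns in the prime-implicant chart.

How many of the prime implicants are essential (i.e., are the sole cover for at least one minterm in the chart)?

[col 0] 00000*, 00001*, 00100*, 00101*, 00111*, 01001*, 10001*, 11000*, 11001*, 11110
[col 1] -0001*, -1001*, 0-001*, 00-00*, 00-01*, 0000-*, 001-1, 0010-*, 1-001*, 1100-
[col 2] --001, 00-0-
Prime implicants: --001, 00-0-, 001-1, 1100-, 11110
PI chart (minterm → PIs covering it):
  1 | --001,00-0-
  4 | 00-0-  (sole → essential)
  7 | 001-1  (sole → essential)
  9 | --001  (sole → essential)
  17 | --001  (sole → essential)
  24 | 1100-  (sole → essential)
  25 | --001,1100-
Essential prime implicants: --001, 00-0-, 001-1, 1100-

4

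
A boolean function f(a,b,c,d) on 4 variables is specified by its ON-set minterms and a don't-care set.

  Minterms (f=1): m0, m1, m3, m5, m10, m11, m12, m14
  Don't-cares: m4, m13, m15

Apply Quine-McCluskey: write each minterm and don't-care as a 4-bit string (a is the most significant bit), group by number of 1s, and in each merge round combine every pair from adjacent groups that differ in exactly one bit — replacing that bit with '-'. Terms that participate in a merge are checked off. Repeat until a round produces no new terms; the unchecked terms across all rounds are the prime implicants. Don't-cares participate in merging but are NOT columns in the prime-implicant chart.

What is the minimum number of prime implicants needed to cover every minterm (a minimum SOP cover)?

4

size-2^0 implicants → 0000(✓)  0001(✓)  0011(✓)  0100(✓)  0101(✓)  1010(✓)  1011(✓)  1100(✓)  1101(✓)  1110(✓)  1111(✓)
size-2^1 implicants → -011  -100(✓)  -101(✓)  0-00(✓)  0-01(✓)  00-1  000-(✓)  010-(✓)  1-10(✓)  1-11(✓)  101-(✓)  11-0(✓)  11-1(✓)  110-(✓)  111-(✓)
size-2^2 implicants → -10-  0-0-  1-1-  11--
Unchecked terms (primes): -011, -10-, 0-0-, 00-1, 1-1-, 11--
Minterm coverage:
  m0 ⊆ 0-0- [E]
  m1 ⊆ 0-0-,00-1
  m3 ⊆ -011,00-1
  m5 ⊆ -10-,0-0-
  m10 ⊆ 1-1- [E]
  m11 ⊆ -011,1-1-
  m12 ⊆ -10-,11--
  m14 ⊆ 1-1-,11--
E = {0-0-, 1-1-}
Petrick residual → -011, -10-
Cover = b'cd + bc' + a'c' + ac  |cover|=4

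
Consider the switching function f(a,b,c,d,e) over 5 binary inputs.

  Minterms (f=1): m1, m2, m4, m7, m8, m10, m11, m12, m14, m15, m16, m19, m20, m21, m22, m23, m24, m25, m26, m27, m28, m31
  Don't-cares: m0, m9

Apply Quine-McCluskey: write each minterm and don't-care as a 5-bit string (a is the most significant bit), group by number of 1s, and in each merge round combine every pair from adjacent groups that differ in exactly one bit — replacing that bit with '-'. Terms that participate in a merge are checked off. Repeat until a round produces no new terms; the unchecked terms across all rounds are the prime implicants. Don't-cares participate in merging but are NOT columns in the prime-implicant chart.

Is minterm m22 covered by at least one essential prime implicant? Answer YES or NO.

YES

Round 0: 00000✓ 00001✓ 00010✓ 00100✓ 00111✓ 01000✓ 01001✓ 01010✓ 01011✓ 01100✓ 01110✓ 01111✓ 10000✓ 10011✓ 10100✓ 10101✓ 10110✓ 10111✓ 11000✓ 11001✓ 11010✓ 11011✓ 11100✓ 11111✓
Round 1: -0000✓ -0100✓ -0111✓ -1000✓ -1001✓ -1010✓ -1011✓ -1100✓ -1111✓ 0-000✓ 0-001✓ 0-010✓ 0-100✓ 0-111✓ 00-00✓ 000-0✓ 0000-✓ 01-00✓ 01-10✓ 01-11✓ 010-0✓ 010-1✓ 0100-✓ 0101-✓ 011-0✓ 0111-✓ 1-000✓ 1-011✓ 1-100✓ 1-111✓ 10-00✓ 10-11✓ 101-0✓ 101-1✓ 1010-✓ 1011-✓ 11-00✓ 11-11✓ 110-0✓ 110-1✓ 1100-✓ 1101-✓
Round 2: --000✓ --100✓ --111 -0-00✓ -1-00✓ -1-11 -10-0✓ -10-1✓ -100-✓ -101-✓ 0--00✓ 0-0-0 0-00- 01--0 01-1- 010--✓ 1--00✓ 1--11 101-- 110--✓
Round 3: ---00 -10--
PIs = {---00, --111, -1-11, -10--, 0-0-0, 0-00-, 01--0, 01-1-, 1--11, 101--}
Coverage chart:
  m1: 0-00- ←essential
  m2: 0-0-0 ←essential
  m4: ---00 ←essential
  m7: --111 ←essential
  m8: ---00,-10--,0-0-0,0-00-,01--0
  m10: -10--,0-0-0,01--0,01-1-
  m11: -1-11,-10--,01-1-
  m12: ---00,01--0
  m14: 01--0,01-1-
  m15: --111,-1-11,01-1-
  m16: ---00 ←essential
  m19: 1--11 ←essential
  m20: ---00,101--
  m21: 101-- ←essential
  m22: 101-- ←essential
  m23: --111,1--11,101--
  m24: ---00,-10--
  m25: -10-- ←essential
  m26: -10-- ←essential
  m27: -1-11,-10--,1--11
  m28: ---00 ←essential
  m31: --111,-1-11,1--11
Essential: ---00, --111, -10--, 0-0-0, 0-00-, 1--11, 101--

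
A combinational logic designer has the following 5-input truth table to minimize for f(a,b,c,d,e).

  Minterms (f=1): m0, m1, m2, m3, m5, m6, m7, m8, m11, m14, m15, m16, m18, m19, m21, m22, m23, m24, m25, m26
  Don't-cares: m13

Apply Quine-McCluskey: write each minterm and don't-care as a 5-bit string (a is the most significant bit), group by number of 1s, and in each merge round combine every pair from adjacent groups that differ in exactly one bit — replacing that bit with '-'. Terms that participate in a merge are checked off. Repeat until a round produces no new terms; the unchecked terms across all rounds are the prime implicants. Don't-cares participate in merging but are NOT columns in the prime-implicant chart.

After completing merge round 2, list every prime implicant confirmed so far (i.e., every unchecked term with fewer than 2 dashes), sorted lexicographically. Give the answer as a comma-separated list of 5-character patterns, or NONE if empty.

[col 0] 00000*, 00001*, 00010*, 00011*, 00101*, 00110*, 00111*, 01000*, 01011*, 01101*, 01110*, 01111*, 10000*, 10010*, 10011*, 10101*, 10110*, 10111*, 11000*, 11001*, 11010*
[col 1] -0000*, -0010*, -0011*, -0101*, -0110*, -0111*, -1000*, 0-000*, 0-011*, 0-101*, 0-110*, 0-111*, 00-01*, 00-10*, 00-11*, 000-0*, 000-1*, 0000-*, 0001-*, 001-1*, 0011-*, 01-11*, 011-1*, 0111-*, 1-000*, 1-010*, 10-10*, 10-11*, 100-0*, 1001-*, 101-1*, 1011-*, 110-0*, 1100-
[col 2] --000, -0-10*, -0-11*, -00-0, -001-*, -01-1, -011-*, 0--11, 0-1-1, 0-11-, 00--1, 00-1-*, 000--, 1-0-0, 10-1-*
[col 3] -0-1-
Prime implicants: --000, -0-1-, -00-0, -01-1, 0--11, 0-1-1, 0-11-, 00--1, 000--, 1-0-0, 1100-

1100-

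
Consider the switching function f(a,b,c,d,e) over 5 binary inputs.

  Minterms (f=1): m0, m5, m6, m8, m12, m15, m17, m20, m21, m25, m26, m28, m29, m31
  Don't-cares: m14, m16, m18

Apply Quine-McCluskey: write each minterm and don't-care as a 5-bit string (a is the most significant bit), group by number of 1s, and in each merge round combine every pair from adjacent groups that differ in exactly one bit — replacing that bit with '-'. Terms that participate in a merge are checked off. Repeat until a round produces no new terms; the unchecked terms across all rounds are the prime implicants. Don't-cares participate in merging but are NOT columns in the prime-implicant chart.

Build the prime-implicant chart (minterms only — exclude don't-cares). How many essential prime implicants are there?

Round 0: 00000✓ 00101✓ 00110✓ 01000✓ 01100✓ 01110✓ 01111✓ 10000✓ 10001✓ 10010✓ 10100✓ 10101✓ 11001✓ 11010✓ 11100✓ 11101✓ 11111✓
Round 1: -0000 -0101 -1100 -1111 0-000 0-110 01-00 011-0 0111- 1-001✓ 1-010 1-100✓ 1-101✓ 10-00✓ 10-01✓ 100-0 1000-✓ 1010-✓ 11-01✓ 111-1 1110-✓
Round 2: 1--01 1-10- 10-0-
PIs = {-0000, -0101, -1100, -1111, 0-000, 0-110, 01-00, 011-0, 0111-, 1--01, 1-010, 1-10-, 10-0-, 100-0, 111-1}
Coverage chart:
  m0: -0000,0-000
  m5: -0101 ←essential
  m6: 0-110 ←essential
  m8: 0-000,01-00
  m12: -1100,01-00,011-0
  m15: -1111,0111-
  m17: 1--01,10-0-
  m20: 1-10-,10-0-
  m21: -0101,1--01,1-10-,10-0-
  m25: 1--01 ←essential
  m26: 1-010 ←essential
  m28: -1100,1-10-
  m29: 1--01,1-10-,111-1
  m31: -1111,111-1
Essential: -0101, 0-110, 1--01, 1-010

4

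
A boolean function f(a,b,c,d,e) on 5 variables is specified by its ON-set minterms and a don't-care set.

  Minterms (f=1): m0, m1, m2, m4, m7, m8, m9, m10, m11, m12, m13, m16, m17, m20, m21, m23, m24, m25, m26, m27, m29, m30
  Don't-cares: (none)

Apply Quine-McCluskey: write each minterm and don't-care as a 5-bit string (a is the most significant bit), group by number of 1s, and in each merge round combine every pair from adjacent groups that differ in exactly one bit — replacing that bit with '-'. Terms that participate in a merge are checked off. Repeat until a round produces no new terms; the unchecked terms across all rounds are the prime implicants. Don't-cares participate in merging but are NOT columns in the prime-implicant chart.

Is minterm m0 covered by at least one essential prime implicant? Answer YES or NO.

YES

[col 0] 00000*, 00001*, 00010*, 00100*, 00111*, 01000*, 01001*, 01010*, 01011*, 01100*, 01101*, 10000*, 10001*, 10100*, 10101*, 10111*, 11000*, 11001*, 11010*, 11011*, 11101*, 11110*
[col 1] -0000*, -0001*, -0100*, -0111, -1000*, -1001*, -1010*, -1011*, -1101*, 0-000*, 0-001*, 0-010*, 0-100*, 00-00*, 000-0*, 0000-*, 01-00*, 01-01*, 010-0*, 010-1*, 0100-*, 0101-*, 0110-*, 1-000*, 1-001*, 1-101*, 10-00*, 10-01*, 1000-*, 101-1, 1010-*, 11-01*, 11-10, 110-0*, 110-1*, 1100-*, 1101-*
[col 2] --000*, --001*, -0-00, -000-*, -1-01, -10-0*, -10-1*, -100-*, -101-*, 0--00, 0-0-0, 0-00-*, 01-0-, 010--*, 1--01, 1-00-*, 10-0-, 110--*
[col 3] --00-, -10--
Prime implicants: --00-, -0-00, -0111, -1-01, -10--, 0--00, 0-0-0, 01-0-, 1--01, 10-0-, 101-1, 11-10
PI chart (minterm → PIs covering it):
  0 | --00-,-0-00,0--00,0-0-0
  1 | --00-  (sole → essential)
  2 | 0-0-0  (sole → essential)
  4 | -0-00,0--00
  7 | -0111  (sole → essential)
  8 | --00-,-10--,0--00,0-0-0,01-0-
  9 | --00-,-1-01,-10--,01-0-
  10 | -10--,0-0-0
  11 | -10--  (sole → essential)
  12 | 0--00,01-0-
  13 | -1-01,01-0-
  16 | --00-,-0-00,10-0-
  17 | --00-,1--01,10-0-
  20 | -0-00,10-0-
  21 | 1--01,10-0-,101-1
  23 | -0111,101-1
  24 | --00-,-10--
  25 | --00-,-1-01,-10--,1--01
  26 | -10--,11-10
  27 | -10--  (sole → essential)
  29 | -1-01,1--01
  30 | 11-10  (sole → essential)
Essential prime implicants: --00-, -0111, -10--, 0-0-0, 11-10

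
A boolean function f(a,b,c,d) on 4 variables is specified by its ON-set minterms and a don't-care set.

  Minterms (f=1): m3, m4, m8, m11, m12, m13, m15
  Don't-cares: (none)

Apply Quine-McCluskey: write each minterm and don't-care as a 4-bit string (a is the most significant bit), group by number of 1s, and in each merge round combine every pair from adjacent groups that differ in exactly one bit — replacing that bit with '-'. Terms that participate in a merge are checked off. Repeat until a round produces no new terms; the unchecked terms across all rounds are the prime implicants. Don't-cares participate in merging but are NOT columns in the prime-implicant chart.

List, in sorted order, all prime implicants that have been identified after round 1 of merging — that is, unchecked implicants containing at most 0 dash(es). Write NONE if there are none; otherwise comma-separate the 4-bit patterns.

size-2^0 implicants → 0011(✓)  0100(✓)  1000(✓)  1011(✓)  1100(✓)  1101(✓)  1111(✓)
size-2^1 implicants → -011  -100  1-00  1-11  11-1  110-
Unchecked terms (primes): -011, -100, 1-00, 1-11, 11-1, 110-

NONE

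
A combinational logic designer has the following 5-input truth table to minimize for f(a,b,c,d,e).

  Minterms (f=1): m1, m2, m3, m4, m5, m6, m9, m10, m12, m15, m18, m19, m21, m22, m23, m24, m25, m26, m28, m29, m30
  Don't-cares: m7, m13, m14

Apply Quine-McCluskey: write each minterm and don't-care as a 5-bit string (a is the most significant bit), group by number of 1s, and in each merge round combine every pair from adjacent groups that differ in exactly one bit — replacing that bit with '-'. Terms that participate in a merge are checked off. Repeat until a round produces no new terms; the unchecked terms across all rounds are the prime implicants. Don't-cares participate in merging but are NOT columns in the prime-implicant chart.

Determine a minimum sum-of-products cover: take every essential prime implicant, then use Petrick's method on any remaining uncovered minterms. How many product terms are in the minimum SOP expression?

size-2^0 implicants → 00001(✓)  00010(✓)  00011(✓)  00100(✓)  00101(✓)  00110(✓)  00111(✓)  01001(✓)  01010(✓)  01100(✓)  01101(✓)  01110(✓)  01111(✓)  10010(✓)  10011(✓)  10101(✓)  10110(✓)  10111(✓)  11000(✓)  11001(✓)  11010(✓)  11100(✓)  11101(✓)  11110(✓)
size-2^1 implicants → -0010(✓)  -0011(✓)  -0101(✓)  -0110(✓)  -0111(✓)  -1001(✓)  -1010(✓)  -1100(✓)  -1101(✓)  -1110(✓)  0-001(✓)  0-010(✓)  0-100(✓)  0-101(✓)  0-110(✓)  0-111(✓)  00-01(✓)  00-10(✓)  00-11(✓)  000-1(✓)  0001-(✓)  001-0(✓)  001-1(✓)  0010-(✓)  0011-(✓)  01-01(✓)  01-10(✓)  011-0(✓)  011-1(✓)  0110-(✓)  0111-(✓)  1-010(✓)  1-101(✓)  1-110(✓)  10-10(✓)  10-11(✓)  1001-(✓)  101-1(✓)  1011-(✓)  11-00(✓)  11-01(✓)  11-10(✓)  110-0(✓)  1100-(✓)  111-0(✓)  1110-(✓)
size-2^2 implicants → --010(✓)  --101  --110(✓)  -0-10(✓)  -0-11(✓)  -001-(✓)  -01-1  -011-(✓)  -1-01  -1-10(✓)  -11-0  -110-  0--01  0--10(✓)  0-1-0(✓)  0-1-1(✓)  0-10-(✓)  0-11-(✓)  00--1  00-1-(✓)  001--(✓)  011--(✓)  1--10(✓)  10-1-(✓)  11--0  11-0-
size-2^3 implicants → ---10  -0-1-  0-1--
Unchecked terms (primes): ---10, --101, -0-1-, -01-1, -1-01, -11-0, -110-, 0--01, 0-1--, 00--1, 11--0, 11-0-
Minterm coverage:
  m1 ⊆ 0--01,00--1
  m2 ⊆ ---10,-0-1-
  m3 ⊆ -0-1-,00--1
  m4 ⊆ 0-1-- [E]
  m5 ⊆ --101,-01-1,0--01,0-1--,00--1
  m6 ⊆ ---10,-0-1-,0-1--
  m9 ⊆ -1-01,0--01
  m10 ⊆ ---10 [E]
  m12 ⊆ -11-0,-110-,0-1--
  m15 ⊆ 0-1-- [E]
  m18 ⊆ ---10,-0-1-
  m19 ⊆ -0-1- [E]
  m21 ⊆ --101,-01-1
  m22 ⊆ ---10,-0-1-
  m23 ⊆ -0-1-,-01-1
  m24 ⊆ 11--0,11-0-
  m25 ⊆ -1-01,11-0-
  m26 ⊆ ---10,11--0
  m28 ⊆ -11-0,-110-,11--0,11-0-
  m29 ⊆ --101,-1-01,-110-,11-0-
  m30 ⊆ ---10,-11-0,11--0
E = {---10, -0-1-, 0-1--}
Petrick residual → --101, 0--01, 11-0-
Cover = de' + cd'e + b'd + a'd'e + a'c + abd'  |cover|=6

6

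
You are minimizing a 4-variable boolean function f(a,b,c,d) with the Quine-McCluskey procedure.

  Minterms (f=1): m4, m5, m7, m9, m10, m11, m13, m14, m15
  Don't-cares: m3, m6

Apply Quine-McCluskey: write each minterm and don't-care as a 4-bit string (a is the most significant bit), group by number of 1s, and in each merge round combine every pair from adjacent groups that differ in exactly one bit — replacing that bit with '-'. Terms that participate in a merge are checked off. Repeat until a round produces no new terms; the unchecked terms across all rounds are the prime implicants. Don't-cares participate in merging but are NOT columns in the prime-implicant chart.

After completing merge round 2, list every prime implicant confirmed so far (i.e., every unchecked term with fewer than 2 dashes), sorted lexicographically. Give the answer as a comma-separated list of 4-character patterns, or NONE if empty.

size-2^0 implicants → 0011(✓)  0100(✓)  0101(✓)  0110(✓)  0111(✓)  1001(✓)  1010(✓)  1011(✓)  1101(✓)  1110(✓)  1111(✓)
size-2^1 implicants → -011(✓)  -101(✓)  -110(✓)  -111(✓)  0-11(✓)  01-0(✓)  01-1(✓)  010-(✓)  011-(✓)  1-01(✓)  1-10(✓)  1-11(✓)  10-1(✓)  101-(✓)  11-1(✓)  111-(✓)
size-2^2 implicants → --11  -1-1  -11-  01--  1--1  1-1-
Unchecked terms (primes): --11, -1-1, -11-, 01--, 1--1, 1-1-

NONE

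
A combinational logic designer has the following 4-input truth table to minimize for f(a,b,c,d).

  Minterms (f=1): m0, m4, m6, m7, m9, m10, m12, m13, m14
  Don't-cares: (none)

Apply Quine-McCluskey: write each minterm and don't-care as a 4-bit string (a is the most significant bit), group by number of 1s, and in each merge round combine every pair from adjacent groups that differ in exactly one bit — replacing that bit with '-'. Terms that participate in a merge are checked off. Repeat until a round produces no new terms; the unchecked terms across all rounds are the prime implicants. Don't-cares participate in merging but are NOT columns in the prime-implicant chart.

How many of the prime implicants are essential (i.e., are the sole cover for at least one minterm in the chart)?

4

[col 0] 0000*, 0100*, 0110*, 0111*, 1001*, 1010*, 1100*, 1101*, 1110*
[col 1] -100*, -110*, 0-00, 01-0*, 011-, 1-01, 1-10, 11-0*, 110-
[col 2] -1-0
Prime implicants: -1-0, 0-00, 011-, 1-01, 1-10, 110-
PI chart (minterm → PIs covering it):
  0 | 0-00  (sole → essential)
  4 | -1-0,0-00
  6 | -1-0,011-
  7 | 011-  (sole → essential)
  9 | 1-01  (sole → essential)
  10 | 1-10  (sole → essential)
  12 | -1-0,110-
  13 | 1-01,110-
  14 | -1-0,1-10
Essential prime implicants: 0-00, 011-, 1-01, 1-10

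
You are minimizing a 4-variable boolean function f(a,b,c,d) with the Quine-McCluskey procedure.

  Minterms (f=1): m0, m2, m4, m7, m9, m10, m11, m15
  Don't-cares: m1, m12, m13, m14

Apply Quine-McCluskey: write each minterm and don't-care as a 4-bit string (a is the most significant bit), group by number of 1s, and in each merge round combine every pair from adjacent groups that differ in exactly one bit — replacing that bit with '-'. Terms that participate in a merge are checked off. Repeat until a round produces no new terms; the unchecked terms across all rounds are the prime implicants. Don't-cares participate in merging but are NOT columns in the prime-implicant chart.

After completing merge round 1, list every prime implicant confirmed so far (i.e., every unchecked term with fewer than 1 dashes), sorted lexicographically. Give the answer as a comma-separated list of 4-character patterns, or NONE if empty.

Round 0: 0000✓ 0001✓ 0010✓ 0100✓ 0111✓ 1001✓ 1010✓ 1011✓ 1100✓ 1101✓ 1110✓ 1111✓
Round 1: -001 -010 -100 -111 0-00 00-0 000- 1-01✓ 1-10✓ 1-11✓ 10-1✓ 101-✓ 11-0✓ 11-1✓ 110-✓ 111-✓
Round 2: 1--1 1-1- 11--
PIs = {-001, -010, -100, -111, 0-00, 00-0, 000-, 1--1, 1-1-, 11--}

NONE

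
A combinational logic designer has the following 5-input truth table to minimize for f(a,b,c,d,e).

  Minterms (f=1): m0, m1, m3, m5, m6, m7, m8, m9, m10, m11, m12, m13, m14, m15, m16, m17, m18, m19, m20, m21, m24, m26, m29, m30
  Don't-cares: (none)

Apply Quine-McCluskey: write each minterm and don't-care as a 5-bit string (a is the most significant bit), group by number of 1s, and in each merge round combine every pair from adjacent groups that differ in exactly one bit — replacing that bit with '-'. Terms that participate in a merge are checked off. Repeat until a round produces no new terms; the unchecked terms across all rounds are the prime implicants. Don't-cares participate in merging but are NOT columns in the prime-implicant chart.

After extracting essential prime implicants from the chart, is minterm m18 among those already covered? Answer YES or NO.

Round 0: 00000✓ 00001✓ 00011✓ 00101✓ 00110✓ 00111✓ 01000✓ 01001✓ 01010✓ 01011✓ 01100✓ 01101✓ 01110✓ 01111✓ 10000✓ 10001✓ 10010✓ 10011✓ 10100✓ 10101✓ 11000✓ 11010✓ 11101✓ 11110✓
Round 1: -0000✓ -0001✓ -0011✓ -0101✓ -1000✓ -1010✓ -1101✓ -1110✓ 0-000✓ 0-001✓ 0-011✓ 0-101✓ 0-110✓ 0-111✓ 00-01✓ 00-11✓ 000-1✓ 0000-✓ 001-1✓ 0011-✓ 01-00✓ 01-01✓ 01-10✓ 01-11✓ 010-0✓ 010-1✓ 0100-✓ 0101-✓ 011-0✓ 011-1✓ 0110-✓ 0111-✓ 1-000✓ 1-010✓ 1-101✓ 10-00✓ 10-01✓ 100-0✓ 100-1✓ 1000-✓ 1001-✓ 1010-✓ 11-10✓ 110-0✓
Round 2: --000 --101 -0-01 -00-1 -000- -1-10 -10-0 0--01✓ 0--11✓ 0-0-1✓ 0-00- 0-1-1✓ 0-11- 00--1✓ 01--0✓ 01--1✓ 01-0-✓ 01-1-✓ 010--✓ 011--✓ 1-0-0 10-0- 100--
Round 3: 0---1 01---
PIs = {--000, --101, -0-01, -00-1, -000-, -1-10, -10-0, 0---1, 0-00-, 0-11-, 01---, 1-0-0, 10-0-, 100--}
Coverage chart:
  m0: --000,-000-,0-00-
  m1: -0-01,-00-1,-000-,0---1,0-00-
  m3: -00-1,0---1
  m5: --101,-0-01,0---1
  m6: 0-11- ←essential
  m7: 0---1,0-11-
  m8: --000,-10-0,0-00-,01---
  m9: 0---1,0-00-,01---
  m10: -1-10,-10-0,01---
  m11: 0---1,01---
  m12: 01--- ←essential
  m13: --101,0---1,01---
  m14: -1-10,0-11-,01---
  m15: 0---1,0-11-,01---
  m16: --000,-000-,1-0-0,10-0-,100--
  m17: -0-01,-00-1,-000-,10-0-,100--
  m18: 1-0-0,100--
  m19: -00-1,100--
  m20: 10-0- ←essential
  m21: --101,-0-01,10-0-
  m24: --000,-10-0,1-0-0
  m26: -1-10,-10-0,1-0-0
  m29: --101 ←essential
  m30: -1-10 ←essential
Essential: --101, -1-10, 0-11-, 01---, 10-0-

NO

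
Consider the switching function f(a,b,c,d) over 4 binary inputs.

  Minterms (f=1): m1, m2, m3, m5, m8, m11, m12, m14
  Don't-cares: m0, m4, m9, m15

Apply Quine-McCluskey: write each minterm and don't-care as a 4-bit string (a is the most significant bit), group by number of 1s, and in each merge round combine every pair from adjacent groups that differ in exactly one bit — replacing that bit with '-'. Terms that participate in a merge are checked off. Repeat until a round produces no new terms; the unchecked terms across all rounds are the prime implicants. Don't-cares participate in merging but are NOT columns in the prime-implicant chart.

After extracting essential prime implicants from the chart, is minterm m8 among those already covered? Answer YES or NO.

Round 0: 0000✓ 0001✓ 0010✓ 0011✓ 0100✓ 0101✓ 1000✓ 1001✓ 1011✓ 1100✓ 1110✓ 1111✓
Round 1: -000✓ -001✓ -011✓ -100✓ 0-00✓ 0-01✓ 00-0✓ 00-1✓ 000-✓ 001-✓ 010-✓ 1-00✓ 1-11 10-1✓ 100-✓ 11-0 111-
Round 2: --00 -0-1 -00- 0-0- 00--
PIs = {--00, -0-1, -00-, 0-0-, 00--, 1-11, 11-0, 111-}
Coverage chart:
  m1: -0-1,-00-,0-0-,00--
  m2: 00-- ←essential
  m3: -0-1,00--
  m5: 0-0- ←essential
  m8: --00,-00-
  m11: -0-1,1-11
  m12: --00,11-0
  m14: 11-0,111-
Essential: 0-0-, 00--

NO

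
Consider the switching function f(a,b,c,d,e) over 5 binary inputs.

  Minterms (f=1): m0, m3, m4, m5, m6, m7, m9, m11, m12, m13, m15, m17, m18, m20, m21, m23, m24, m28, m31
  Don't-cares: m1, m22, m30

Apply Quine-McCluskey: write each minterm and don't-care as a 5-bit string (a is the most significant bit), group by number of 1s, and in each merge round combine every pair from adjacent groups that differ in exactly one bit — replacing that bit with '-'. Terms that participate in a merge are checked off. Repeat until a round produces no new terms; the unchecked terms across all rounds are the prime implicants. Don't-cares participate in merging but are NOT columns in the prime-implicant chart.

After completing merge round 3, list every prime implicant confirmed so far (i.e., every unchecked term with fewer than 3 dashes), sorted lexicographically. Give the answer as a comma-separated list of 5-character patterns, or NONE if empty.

Round 0: 00000✓ 00001✓ 00011✓ 00100✓ 00101✓ 00110✓ 00111✓ 01001✓ 01011✓ 01100✓ 01101✓ 01111✓ 10001✓ 10010✓ 10100✓ 10101✓ 10110✓ 10111✓ 11000✓ 11100✓ 11110✓ 11111✓
Round 1: -0001✓ -0100✓ -0101✓ -0110✓ -0111✓ -1100✓ -1111✓ 0-001✓ 0-011✓ 0-100✓ 0-101✓ 0-111✓ 00-00✓ 00-01✓ 00-11✓ 000-1✓ 0000-✓ 001-0✓ 001-1✓ 0010-✓ 0011-✓ 01-01✓ 01-11✓ 010-1✓ 011-1✓ 0110-✓ 1-100✓ 1-110✓ 1-111✓ 10-01✓ 10-10 101-0✓ 101-1✓ 1010-✓ 1011-✓ 11-00 111-0✓ 1111-✓
Round 2: --100 --111 -0-01 -01-0✓ -01-1✓ -010-✓ -011-✓ 0--01✓ 0--11✓ 0-0-1✓ 0-1-1✓ 0-10- 00--1✓ 00-0- 001--✓ 01--1✓ 1-1-0 1-11- 101--✓
Round 3: -01-- 0---1
PIs = {--100, --111, -0-01, -01--, 0---1, 0-10-, 00-0-, 1-1-0, 1-11-, 10-10, 11-00}

--100, --111, -0-01, 0-10-, 00-0-, 1-1-0, 1-11-, 10-10, 11-00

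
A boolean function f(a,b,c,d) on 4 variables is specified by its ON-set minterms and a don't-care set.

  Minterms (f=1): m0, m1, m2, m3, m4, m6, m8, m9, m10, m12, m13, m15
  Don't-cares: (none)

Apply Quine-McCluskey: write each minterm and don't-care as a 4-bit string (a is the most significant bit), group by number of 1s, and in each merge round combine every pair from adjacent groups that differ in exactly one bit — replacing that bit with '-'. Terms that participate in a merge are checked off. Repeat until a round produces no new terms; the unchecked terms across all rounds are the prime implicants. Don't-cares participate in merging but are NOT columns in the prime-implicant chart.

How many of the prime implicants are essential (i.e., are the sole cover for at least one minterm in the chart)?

size-2^0 implicants → 0000(✓)  0001(✓)  0010(✓)  0011(✓)  0100(✓)  0110(✓)  1000(✓)  1001(✓)  1010(✓)  1100(✓)  1101(✓)  1111(✓)
size-2^1 implicants → -000(✓)  -001(✓)  -010(✓)  -100(✓)  0-00(✓)  0-10(✓)  00-0(✓)  00-1(✓)  000-(✓)  001-(✓)  01-0(✓)  1-00(✓)  1-01(✓)  10-0(✓)  100-(✓)  11-1  110-(✓)
size-2^2 implicants → --00  -0-0  -00-  0--0  00--  1-0-
Unchecked terms (primes): --00, -0-0, -00-, 0--0, 00--, 1-0-, 11-1
Minterm coverage:
  m0 ⊆ --00,-0-0,-00-,0--0,00--
  m1 ⊆ -00-,00--
  m2 ⊆ -0-0,0--0,00--
  m3 ⊆ 00-- [E]
  m4 ⊆ --00,0--0
  m6 ⊆ 0--0 [E]
  m8 ⊆ --00,-0-0,-00-,1-0-
  m9 ⊆ -00-,1-0-
  m10 ⊆ -0-0 [E]
  m12 ⊆ --00,1-0-
  m13 ⊆ 1-0-,11-1
  m15 ⊆ 11-1 [E]
E = {-0-0, 0--0, 00--, 11-1}

4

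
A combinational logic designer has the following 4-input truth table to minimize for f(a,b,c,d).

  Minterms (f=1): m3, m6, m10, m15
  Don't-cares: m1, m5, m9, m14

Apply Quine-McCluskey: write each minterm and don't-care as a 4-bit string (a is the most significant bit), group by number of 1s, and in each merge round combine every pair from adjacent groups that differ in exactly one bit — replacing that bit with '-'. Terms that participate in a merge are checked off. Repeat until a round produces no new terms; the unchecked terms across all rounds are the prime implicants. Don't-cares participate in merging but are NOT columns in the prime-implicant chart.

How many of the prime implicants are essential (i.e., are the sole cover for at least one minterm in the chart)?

4

[col 0] 0001*, 0011*, 0101*, 0110*, 1001*, 1010*, 1110*, 1111*
[col 1] -001, -110, 0-01, 00-1, 1-10, 111-
Prime implicants: -001, -110, 0-01, 00-1, 1-10, 111-
PI chart (minterm → PIs covering it):
  3 | 00-1  (sole → essential)
  6 | -110  (sole → essential)
  10 | 1-10  (sole → essential)
  15 | 111-  (sole → essential)
Essential prime implicants: -110, 00-1, 1-10, 111-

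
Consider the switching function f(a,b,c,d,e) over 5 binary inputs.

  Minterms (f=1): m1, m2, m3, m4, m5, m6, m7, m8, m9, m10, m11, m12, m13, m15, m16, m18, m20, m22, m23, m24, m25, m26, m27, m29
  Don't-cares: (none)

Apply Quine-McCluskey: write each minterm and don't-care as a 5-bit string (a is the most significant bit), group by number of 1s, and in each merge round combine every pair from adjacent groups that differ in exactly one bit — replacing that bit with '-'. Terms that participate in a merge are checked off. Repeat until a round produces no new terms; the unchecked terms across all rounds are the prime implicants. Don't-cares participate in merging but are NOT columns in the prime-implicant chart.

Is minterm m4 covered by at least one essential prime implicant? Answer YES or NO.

size-2^0 implicants → 00001(✓)  00010(✓)  00011(✓)  00100(✓)  00101(✓)  00110(✓)  00111(✓)  01000(✓)  01001(✓)  01010(✓)  01011(✓)  01100(✓)  01101(✓)  01111(✓)  10000(✓)  10010(✓)  10100(✓)  10110(✓)  10111(✓)  11000(✓)  11001(✓)  11010(✓)  11011(✓)  11101(✓)
size-2^1 implicants → -0010(✓)  -0100(✓)  -0110(✓)  -0111(✓)  -1000(✓)  -1001(✓)  -1010(✓)  -1011(✓)  -1101(✓)  0-001(✓)  0-010(✓)  0-011(✓)  0-100(✓)  0-101(✓)  0-111(✓)  00-01(✓)  00-10(✓)  00-11(✓)  000-1(✓)  0001-(✓)  001-0(✓)  001-1(✓)  0010-(✓)  0011-(✓)  01-00(✓)  01-01(✓)  01-11(✓)  010-0(✓)  010-1(✓)  0100-(✓)  0101-(✓)  011-1(✓)  0110-(✓)  1-000(✓)  1-010(✓)  10-00(✓)  10-10(✓)  100-0(✓)  101-0(✓)  1011-(✓)  11-01(✓)  110-0(✓)  110-1(✓)  1100-(✓)  1101-(✓)
size-2^2 implicants → --010  -0-10  -01-0  -011-  -1-01  -10-0(✓)  -10-1(✓)  -100-(✓)  -101-(✓)  0--01(✓)  0--11(✓)  0-0-1(✓)  0-01-  0-1-1(✓)  0-10-  00--1(✓)  00-1-  001--  01--1(✓)  01-0-  010--(✓)  1-0-0  10--0  110--(✓)
size-2^3 implicants → -10--  0---1
Unchecked terms (primes): --010, -0-10, -01-0, -011-, -1-01, -10--, 0---1, 0-01-, 0-10-, 00-1-, 001--, 01-0-, 1-0-0, 10--0
Minterm coverage:
  m1 ⊆ 0---1 [E]
  m2 ⊆ --010,-0-10,0-01-,00-1-
  m3 ⊆ 0---1,0-01-,00-1-
  m4 ⊆ -01-0,0-10-,001--
  m5 ⊆ 0---1,0-10-,001--
  m6 ⊆ -0-10,-01-0,-011-,00-1-,001--
  m7 ⊆ -011-,0---1,00-1-,001--
  m8 ⊆ -10--,01-0-
  m9 ⊆ -1-01,-10--,0---1,01-0-
  m10 ⊆ --010,-10--,0-01-
  m11 ⊆ -10--,0---1,0-01-
  m12 ⊆ 0-10-,01-0-
  m13 ⊆ -1-01,0---1,0-10-,01-0-
  m15 ⊆ 0---1 [E]
  m16 ⊆ 1-0-0,10--0
  m18 ⊆ --010,-0-10,1-0-0,10--0
  m20 ⊆ -01-0,10--0
  m22 ⊆ -0-10,-01-0,-011-,10--0
  m23 ⊆ -011- [E]
  m24 ⊆ -10--,1-0-0
  m25 ⊆ -1-01,-10--
  m26 ⊆ --010,-10--,1-0-0
  m27 ⊆ -10-- [E]
  m29 ⊆ -1-01 [E]
E = {-011-, -1-01, -10--, 0---1}

NO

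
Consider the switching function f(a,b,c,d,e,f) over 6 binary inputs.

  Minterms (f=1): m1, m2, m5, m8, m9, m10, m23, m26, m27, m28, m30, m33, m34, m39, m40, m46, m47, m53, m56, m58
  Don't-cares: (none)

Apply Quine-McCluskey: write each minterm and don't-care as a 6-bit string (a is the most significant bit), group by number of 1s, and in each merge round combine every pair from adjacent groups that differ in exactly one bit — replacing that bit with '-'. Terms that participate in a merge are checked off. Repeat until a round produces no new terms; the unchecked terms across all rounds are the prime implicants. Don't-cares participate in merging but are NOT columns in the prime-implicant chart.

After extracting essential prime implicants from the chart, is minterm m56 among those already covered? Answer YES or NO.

NO

size-2^0 implicants → 000001(✓)  000010(✓)  000101(✓)  001000(✓)  001001(✓)  001010(✓)  010111  011010(✓)  011011(✓)  011100(✓)  011110(✓)  100001(✓)  100010(✓)  100111(✓)  101000(✓)  101110(✓)  101111(✓)  110101  111000(✓)  111010(✓)
size-2^1 implicants → -00001  -00010  -01000  -11010  0-1010  00-001  00-010  000-01  0010-0  00100-  011-10  01101-  0111-0  1-1000  10-111  10111-  1110-0
Unchecked terms (primes): -00001, -00010, -01000, -11010, 0-1010, 00-001, 00-010, 000-01, 0010-0, 00100-, 010111, 011-10, 01101-, 0111-0, 1-1000, 10-111, 10111-, 110101, 1110-0
Minterm coverage:
  m1 ⊆ -00001,00-001,000-01
  m2 ⊆ -00010,00-010
  m5 ⊆ 000-01 [E]
  m8 ⊆ -01000,0010-0,00100-
  m9 ⊆ 00-001,00100-
  m10 ⊆ 0-1010,00-010,0010-0
  m23 ⊆ 010111 [E]
  m26 ⊆ -11010,0-1010,011-10,01101-
  m27 ⊆ 01101- [E]
  m28 ⊆ 0111-0 [E]
  m30 ⊆ 011-10,0111-0
  m33 ⊆ -00001 [E]
  m34 ⊆ -00010 [E]
  m39 ⊆ 10-111 [E]
  m40 ⊆ -01000,1-1000
  m46 ⊆ 10111- [E]
  m47 ⊆ 10-111,10111-
  m53 ⊆ 110101 [E]
  m56 ⊆ 1-1000,1110-0
  m58 ⊆ -11010,1110-0
E = {-00001, -00010, 000-01, 010111, 01101-, 0111-0, 10-111, 10111-, 110101}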